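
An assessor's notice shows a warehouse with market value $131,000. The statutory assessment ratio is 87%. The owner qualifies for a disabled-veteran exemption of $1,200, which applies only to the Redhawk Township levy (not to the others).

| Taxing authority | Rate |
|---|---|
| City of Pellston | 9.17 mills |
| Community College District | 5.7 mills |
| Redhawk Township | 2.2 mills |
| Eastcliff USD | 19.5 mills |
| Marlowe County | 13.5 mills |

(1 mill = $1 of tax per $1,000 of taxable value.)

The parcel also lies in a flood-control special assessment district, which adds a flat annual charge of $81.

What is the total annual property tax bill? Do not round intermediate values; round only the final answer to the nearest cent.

Assessed value = $131,000 × 0.87 = $113,970
City of Pellston: $113,970 × 0.00917 = $1,045.1049
Community College District: $113,970 × 0.0057 = $649.629
Redhawk Township: ($113,970 − $1,200) × 0.0022 = $112,770 × 0.0022 = $248.094
Eastcliff USD: $113,970 × 0.0195 = $2,222.415
Marlowe County: $113,970 × 0.0135 = $1,538.595
Levies subtotal = $5,703.8379
Total = $5,703.8379 + $81 = $5,784.8379

$5,784.84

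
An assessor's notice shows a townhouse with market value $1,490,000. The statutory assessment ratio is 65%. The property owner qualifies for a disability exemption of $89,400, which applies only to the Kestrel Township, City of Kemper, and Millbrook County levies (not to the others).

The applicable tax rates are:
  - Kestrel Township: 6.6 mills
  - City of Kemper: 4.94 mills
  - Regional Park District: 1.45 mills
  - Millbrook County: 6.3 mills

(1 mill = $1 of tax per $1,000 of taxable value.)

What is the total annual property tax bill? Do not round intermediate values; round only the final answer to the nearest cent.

Assessed value = $1,490,000 × 0.65 = $968,500
Kestrel Township: ($968,500 − $89,400) × 0.0066 = $879,100 × 0.0066 = $5,802.06
City of Kemper: ($968,500 − $89,400) × 0.00494 = $879,100 × 0.00494 = $4,342.754
Regional Park District: $968,500 × 0.00145 = $1,404.325
Millbrook County: ($968,500 − $89,400) × 0.0063 = $879,100 × 0.0063 = $5,538.33
Total = $17,087.469

$17,087.47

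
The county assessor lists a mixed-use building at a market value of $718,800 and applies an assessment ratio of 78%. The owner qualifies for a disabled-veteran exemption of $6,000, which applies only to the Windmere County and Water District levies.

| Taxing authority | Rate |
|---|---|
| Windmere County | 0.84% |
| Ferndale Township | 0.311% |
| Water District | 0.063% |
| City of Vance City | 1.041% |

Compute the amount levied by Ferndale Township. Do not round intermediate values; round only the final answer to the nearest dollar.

Assessed value = $718,800 × 0.78 = $560,664
Ferndale Township taxable value = $560,664 (exemption does not apply)
Ferndale Township levy = $560,664 × 0.00311 = $1,743.66504

$1,744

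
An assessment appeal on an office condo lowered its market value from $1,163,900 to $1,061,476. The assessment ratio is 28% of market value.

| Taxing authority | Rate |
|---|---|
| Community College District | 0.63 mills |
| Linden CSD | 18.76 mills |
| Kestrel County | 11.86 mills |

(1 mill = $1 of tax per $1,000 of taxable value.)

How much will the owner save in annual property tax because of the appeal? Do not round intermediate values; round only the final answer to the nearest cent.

Old assessed value = $1,163,900 × 0.28 = $325,892
New assessed value = $1,061,476 × 0.28 = $297,213.28
Combined rate = 0.00063 + 0.01876 + 0.01186 = 0.03125
Old tax = $325,892 × 0.03125 = $10,184.125
New tax = $297,213.28 × 0.03125 = $9,287.915
Reduction = $10,184.125 − $9,287.915 = $896.21

$896.21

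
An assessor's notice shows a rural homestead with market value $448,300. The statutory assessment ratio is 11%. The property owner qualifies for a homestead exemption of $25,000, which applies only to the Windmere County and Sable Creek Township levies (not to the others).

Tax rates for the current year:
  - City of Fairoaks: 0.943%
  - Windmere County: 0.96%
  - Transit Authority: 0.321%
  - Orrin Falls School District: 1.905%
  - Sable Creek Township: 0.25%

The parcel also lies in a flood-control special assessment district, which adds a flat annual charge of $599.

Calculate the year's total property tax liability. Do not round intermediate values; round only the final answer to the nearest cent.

Assessed value = $448,300 × 0.11 = $49,313
City of Fairoaks: $49,313 × 0.00943 = $465.02159
Windmere County: ($49,313 − $25,000) × 0.0096 = $24,313 × 0.0096 = $233.4048
Transit Authority: $49,313 × 0.00321 = $158.29473
Orrin Falls School District: $49,313 × 0.01905 = $939.41265
Sable Creek Township: ($49,313 − $25,000) × 0.0025 = $24,313 × 0.0025 = $60.7825
Levies subtotal = $1,856.91627
Total = $1,856.91627 + $599 = $2,455.91627

$2,455.92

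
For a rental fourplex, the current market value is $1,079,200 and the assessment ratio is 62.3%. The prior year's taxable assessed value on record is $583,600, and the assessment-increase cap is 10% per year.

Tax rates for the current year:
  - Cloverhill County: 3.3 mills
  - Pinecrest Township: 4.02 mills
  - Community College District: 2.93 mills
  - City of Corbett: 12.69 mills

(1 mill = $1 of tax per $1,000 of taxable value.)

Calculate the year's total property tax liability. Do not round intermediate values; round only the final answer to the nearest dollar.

Uncapped assessed value = $1,079,200 × 0.623 = $672,341.6
Cap limit = $583,600 × 1.1 = $641,960
Taxable assessed value = min($672,341.6, $641,960) = $641,960 (cap binds)
Cloverhill County: $641,960 × 0.0033 = $2,118.468
Pinecrest Township: $641,960 × 0.00402 = $2,580.6792
Community College District: $641,960 × 0.00293 = $1,880.9428
City of Corbett: $641,960 × 0.01269 = $8,146.4724
Total = $14,726.5624

$14,727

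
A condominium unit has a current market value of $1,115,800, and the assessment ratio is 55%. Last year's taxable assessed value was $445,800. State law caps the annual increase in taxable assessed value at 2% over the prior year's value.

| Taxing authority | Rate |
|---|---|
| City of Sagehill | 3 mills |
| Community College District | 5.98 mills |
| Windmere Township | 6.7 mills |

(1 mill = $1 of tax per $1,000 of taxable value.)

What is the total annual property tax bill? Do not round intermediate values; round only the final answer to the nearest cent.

Uncapped assessed value = $1,115,800 × 0.55 = $613,690
Cap limit = $445,800 × 1.02 = $454,716
Taxable assessed value = min($613,690, $454,716) = $454,716 (cap binds)
City of Sagehill: $454,716 × 0.003 = $1,364.148
Community College District: $454,716 × 0.00598 = $2,719.20168
Windmere Township: $454,716 × 0.0067 = $3,046.5972
Total = $7,129.94688

$7,129.95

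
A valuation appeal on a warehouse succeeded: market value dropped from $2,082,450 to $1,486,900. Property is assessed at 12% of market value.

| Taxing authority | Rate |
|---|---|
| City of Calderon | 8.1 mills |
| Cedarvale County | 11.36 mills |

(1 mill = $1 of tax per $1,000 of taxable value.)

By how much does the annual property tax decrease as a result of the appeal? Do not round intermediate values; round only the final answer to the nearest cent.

Old assessed value = $2,082,450 × 0.12 = $249,894
New assessed value = $1,486,900 × 0.12 = $178,428
Combined rate = 0.0081 + 0.01136 = 0.01946
Old tax = $249,894 × 0.01946 = $4,862.93724
New tax = $178,428 × 0.01946 = $3,472.20888
Reduction = $4,862.93724 − $3,472.20888 = $1,390.72836

$1,390.73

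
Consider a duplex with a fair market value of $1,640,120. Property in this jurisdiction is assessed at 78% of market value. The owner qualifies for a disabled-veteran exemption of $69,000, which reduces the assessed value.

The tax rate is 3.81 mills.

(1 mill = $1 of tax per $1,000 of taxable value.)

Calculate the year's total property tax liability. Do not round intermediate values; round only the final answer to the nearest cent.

Assessed value = $1,640,120 × 0.78 = $1,279,293.6
Taxable value = $1,279,293.6 − $69,000 = $1,210,293.6
Tax = $1,210,293.6 × 0.00381 = $4,611.218616

$4,611.22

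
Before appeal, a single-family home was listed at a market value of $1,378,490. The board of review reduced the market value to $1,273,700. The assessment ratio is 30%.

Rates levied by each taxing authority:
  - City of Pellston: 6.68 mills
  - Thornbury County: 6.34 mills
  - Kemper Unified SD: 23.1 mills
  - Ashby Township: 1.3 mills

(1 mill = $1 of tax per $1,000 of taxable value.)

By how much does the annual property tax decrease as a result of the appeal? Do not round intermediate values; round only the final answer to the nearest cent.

Old assessed value = $1,378,490 × 0.3 = $413,547
New assessed value = $1,273,700 × 0.3 = $382,110
Combined rate = 0.00668 + 0.00634 + 0.0231 + 0.0013 = 0.03742
Old tax = $413,547 × 0.03742 = $15,474.92874
New tax = $382,110 × 0.03742 = $14,298.5562
Reduction = $15,474.92874 − $14,298.5562 = $1,176.37254

$1,176.37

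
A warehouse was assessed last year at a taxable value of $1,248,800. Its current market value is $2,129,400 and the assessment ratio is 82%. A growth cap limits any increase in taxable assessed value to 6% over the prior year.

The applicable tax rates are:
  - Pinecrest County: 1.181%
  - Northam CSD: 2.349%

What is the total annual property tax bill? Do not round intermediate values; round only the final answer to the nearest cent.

$46,727.60

Uncapped assessed value = $2,129,400 × 0.82 = $1,746,108
Cap limit = $1,248,800 × 1.06 = $1,323,728
Taxable assessed value = min($1,746,108, $1,323,728) = $1,323,728 (cap binds)
Pinecrest County: $1,323,728 × 0.01181 = $15,633.22768
Northam CSD: $1,323,728 × 0.02349 = $31,094.37072
Total = $46,727.5984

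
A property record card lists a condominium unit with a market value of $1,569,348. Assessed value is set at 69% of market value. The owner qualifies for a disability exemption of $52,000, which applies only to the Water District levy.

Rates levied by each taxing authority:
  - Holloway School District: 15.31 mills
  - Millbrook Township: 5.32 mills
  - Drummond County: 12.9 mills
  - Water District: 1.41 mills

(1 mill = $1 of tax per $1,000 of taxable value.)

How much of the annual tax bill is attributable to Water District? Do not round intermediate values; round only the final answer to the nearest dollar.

$1,453

Assessed value = $1,569,348 × 0.69 = $1,082,850.12
Water District taxable value = $1,082,850.12 − $52,000 = $1,030,850.12
Water District levy = $1,030,850.12 × 0.00141 = $1,453.4986692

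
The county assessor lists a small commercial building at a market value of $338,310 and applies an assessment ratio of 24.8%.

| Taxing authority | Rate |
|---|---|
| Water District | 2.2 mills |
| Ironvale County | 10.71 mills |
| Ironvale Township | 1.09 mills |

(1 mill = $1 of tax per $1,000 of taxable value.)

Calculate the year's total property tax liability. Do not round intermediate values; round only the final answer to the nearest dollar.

Assessed value = $338,310 × 0.248 = $83,900.88
Water District: $83,900.88 × 0.0022 = $184.581936
Ironvale County: $83,900.88 × 0.01071 = $898.5784248
Ironvale Township: $83,900.88 × 0.00109 = $91.4519592
Total = $184.581936 + $898.5784248 + $91.4519592 = $1,174.61232

$1,175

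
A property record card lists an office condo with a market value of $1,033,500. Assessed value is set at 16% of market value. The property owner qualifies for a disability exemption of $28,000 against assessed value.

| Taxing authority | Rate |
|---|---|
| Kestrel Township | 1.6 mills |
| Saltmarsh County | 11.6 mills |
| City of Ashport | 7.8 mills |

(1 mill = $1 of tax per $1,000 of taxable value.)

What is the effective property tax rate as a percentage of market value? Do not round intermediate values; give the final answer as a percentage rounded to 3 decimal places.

Assessed value = $1,033,500 × 0.16 = $165,360
Taxable value = $165,360 − $28,000 = $137,360
Kestrel Township: $137,360 × 0.0016 = $219.776
Saltmarsh County: $137,360 × 0.0116 = $1,593.376
City of Ashport: $137,360 × 0.0078 = $1,071.408
Total tax = $2,884.56
Effective rate = $2,884.56 ÷ $1,033,500 = 0.279% of market value

0.279%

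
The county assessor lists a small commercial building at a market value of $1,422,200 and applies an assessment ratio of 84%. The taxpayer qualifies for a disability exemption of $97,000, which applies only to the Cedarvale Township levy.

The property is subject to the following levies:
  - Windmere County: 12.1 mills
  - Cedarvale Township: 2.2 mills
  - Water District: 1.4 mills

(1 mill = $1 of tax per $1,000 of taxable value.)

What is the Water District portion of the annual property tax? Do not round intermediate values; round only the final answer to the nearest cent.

$1,672.51

Assessed value = $1,422,200 × 0.84 = $1,194,648
Water District taxable value = $1,194,648 (exemption does not apply)
Water District levy = $1,194,648 × 0.0014 = $1,672.5072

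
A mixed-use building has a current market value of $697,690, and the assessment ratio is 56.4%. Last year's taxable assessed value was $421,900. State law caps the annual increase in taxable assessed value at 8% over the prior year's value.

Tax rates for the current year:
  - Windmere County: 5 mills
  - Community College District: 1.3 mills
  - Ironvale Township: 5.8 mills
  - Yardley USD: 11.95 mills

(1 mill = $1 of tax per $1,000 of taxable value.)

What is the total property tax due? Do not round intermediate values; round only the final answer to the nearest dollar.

$9,464

Uncapped assessed value = $697,690 × 0.564 = $393,497.16
Cap limit = $421,900 × 1.08 = $455,652
Taxable assessed value = min($393,497.16, $455,652) = $393,497.16 (cap does not bind)
Windmere County: $393,497.16 × 0.005 = $1,967.4858
Community College District: $393,497.16 × 0.0013 = $511.546308
Ironvale Township: $393,497.16 × 0.0058 = $2,282.283528
Yardley USD: $393,497.16 × 0.01195 = $4,702.291062
Total = $9,463.606698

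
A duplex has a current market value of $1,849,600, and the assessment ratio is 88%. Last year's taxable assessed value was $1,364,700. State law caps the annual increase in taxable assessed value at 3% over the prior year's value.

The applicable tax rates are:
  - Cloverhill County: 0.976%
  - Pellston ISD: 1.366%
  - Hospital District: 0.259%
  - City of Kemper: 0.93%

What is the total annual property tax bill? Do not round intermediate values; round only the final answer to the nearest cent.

Uncapped assessed value = $1,849,600 × 0.88 = $1,627,648
Cap limit = $1,364,700 × 1.03 = $1,405,641
Taxable assessed value = min($1,627,648, $1,405,641) = $1,405,641 (cap binds)
Cloverhill County: $1,405,641 × 0.00976 = $13,719.05616
Pellston ISD: $1,405,641 × 0.01366 = $19,201.05606
Hospital District: $1,405,641 × 0.00259 = $3,640.61019
City of Kemper: $1,405,641 × 0.0093 = $13,072.4613
Total = $49,633.18371

$49,633.18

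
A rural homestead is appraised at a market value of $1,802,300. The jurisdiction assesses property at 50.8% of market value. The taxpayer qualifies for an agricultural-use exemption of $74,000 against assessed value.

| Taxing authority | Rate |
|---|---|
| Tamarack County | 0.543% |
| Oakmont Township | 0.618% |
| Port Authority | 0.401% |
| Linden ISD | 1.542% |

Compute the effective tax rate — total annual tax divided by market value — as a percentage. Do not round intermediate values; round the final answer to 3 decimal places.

1.449%

Assessed value = $1,802,300 × 0.508 = $915,568.4
Taxable value = $915,568.4 − $74,000 = $841,568.4
Tamarack County: $841,568.4 × 0.00543 = $4,569.716412
Oakmont Township: $841,568.4 × 0.00618 = $5,200.892712
Port Authority: $841,568.4 × 0.00401 = $3,374.689284
Linden ISD: $841,568.4 × 0.01542 = $12,976.984728
Total tax = $26,122.283136
Effective rate = $26,122.283136 ÷ $1,802,300 = 1.449% of market value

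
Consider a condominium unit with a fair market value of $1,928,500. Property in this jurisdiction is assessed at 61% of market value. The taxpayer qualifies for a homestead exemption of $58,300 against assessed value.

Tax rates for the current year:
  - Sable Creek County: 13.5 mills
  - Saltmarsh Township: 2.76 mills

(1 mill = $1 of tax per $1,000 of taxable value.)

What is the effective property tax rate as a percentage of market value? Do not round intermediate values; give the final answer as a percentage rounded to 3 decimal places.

0.943%

Assessed value = $1,928,500 × 0.61 = $1,176,385
Taxable value = $1,176,385 − $58,300 = $1,118,085
Sable Creek County: $1,118,085 × 0.0135 = $15,094.1475
Saltmarsh Township: $1,118,085 × 0.00276 = $3,085.9146
Total tax = $18,180.0621
Effective rate = $18,180.0621 ÷ $1,928,500 = 0.943% of market value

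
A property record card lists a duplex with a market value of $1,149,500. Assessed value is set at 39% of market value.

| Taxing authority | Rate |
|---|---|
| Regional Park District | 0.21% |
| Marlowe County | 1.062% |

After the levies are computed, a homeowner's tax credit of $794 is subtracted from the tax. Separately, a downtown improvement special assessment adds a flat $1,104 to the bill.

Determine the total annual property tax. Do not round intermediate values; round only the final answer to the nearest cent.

$6,012.44

Assessed value = $1,149,500 × 0.39 = $448,305
Regional Park District: $448,305 × 0.0021 = $941.4405
Marlowe County: $448,305 × 0.01062 = $4,760.9991
Levies subtotal = $5,702.4396
After credit = $5,702.4396 − $794 = $4,908.4396
Total = $4,908.4396 + $1,104 = $6,012.4396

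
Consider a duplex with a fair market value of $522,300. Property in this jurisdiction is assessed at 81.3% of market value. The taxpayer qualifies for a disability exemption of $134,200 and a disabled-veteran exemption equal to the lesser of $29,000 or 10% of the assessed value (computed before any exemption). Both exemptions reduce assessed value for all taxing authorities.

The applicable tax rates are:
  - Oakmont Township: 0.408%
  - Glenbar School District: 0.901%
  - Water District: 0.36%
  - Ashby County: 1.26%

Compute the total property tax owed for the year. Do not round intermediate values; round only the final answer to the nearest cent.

$7,657.28

Assessed value = $522,300 × 0.813 = $424,629.9
Disabled-veteran exemption = min($29,000, 10% × $424,629.9) = min($29,000, $42,462.99) = $29,000 (dollar cap binds)
Taxable value = $424,629.9 − $134,200 − $29,000 = $261,429.9
Oakmont Township: $261,429.9 × 0.00408 = $1,066.633992
Glenbar School District: $261,429.9 × 0.00901 = $2,355.483399
Water District: $261,429.9 × 0.0036 = $941.14764
Ashby County: $261,429.9 × 0.0126 = $3,294.01674
Total = $7,657.281771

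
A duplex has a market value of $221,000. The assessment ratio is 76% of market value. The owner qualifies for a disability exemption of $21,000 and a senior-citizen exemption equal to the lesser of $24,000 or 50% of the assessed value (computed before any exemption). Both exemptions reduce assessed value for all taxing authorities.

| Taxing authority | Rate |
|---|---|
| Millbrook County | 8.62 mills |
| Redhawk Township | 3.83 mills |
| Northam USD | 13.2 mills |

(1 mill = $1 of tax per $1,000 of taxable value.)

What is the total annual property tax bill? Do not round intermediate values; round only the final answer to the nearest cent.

Assessed value = $221,000 × 0.76 = $167,960
Senior-citizen exemption = min($24,000, 50% × $167,960) = min($24,000, $83,980) = $24,000 (dollar cap binds)
Taxable value = $167,960 − $21,000 − $24,000 = $122,960
Millbrook County: $122,960 × 0.00862 = $1,059.9152
Redhawk Township: $122,960 × 0.00383 = $470.9368
Northam USD: $122,960 × 0.0132 = $1,623.072
Total = $3,153.924

$3,153.92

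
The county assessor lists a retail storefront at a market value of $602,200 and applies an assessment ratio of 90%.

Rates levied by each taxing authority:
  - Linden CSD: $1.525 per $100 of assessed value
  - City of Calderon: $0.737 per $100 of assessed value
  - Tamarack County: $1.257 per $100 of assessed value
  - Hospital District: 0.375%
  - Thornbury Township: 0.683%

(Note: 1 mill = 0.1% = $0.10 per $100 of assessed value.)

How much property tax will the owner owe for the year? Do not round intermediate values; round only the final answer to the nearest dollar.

$24,806

Assessed value = $602,200 × 0.9 = $541,980
Linden CSD: $541,980 × 0.01525 = $8,265.195
City of Calderon: $541,980 × 0.00737 = $3,994.3926
Tamarack County: $541,980 × 0.01257 = $6,812.6886
Hospital District: $541,980 × 0.00375 = $2,032.425
Thornbury Township: $541,980 × 0.00683 = $3,701.7234
Total = $24,806.4246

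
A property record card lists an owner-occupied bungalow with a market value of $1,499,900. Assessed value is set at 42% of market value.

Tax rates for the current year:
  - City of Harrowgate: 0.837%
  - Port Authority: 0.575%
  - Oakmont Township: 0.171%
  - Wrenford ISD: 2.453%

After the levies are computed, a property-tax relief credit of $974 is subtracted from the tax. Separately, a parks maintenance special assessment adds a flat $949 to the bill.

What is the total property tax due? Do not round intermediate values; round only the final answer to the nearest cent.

$25,400.10

Assessed value = $1,499,900 × 0.42 = $629,958
City of Harrowgate: $629,958 × 0.00837 = $5,272.74846
Port Authority: $629,958 × 0.00575 = $3,622.2585
Oakmont Township: $629,958 × 0.00171 = $1,077.22818
Wrenford ISD: $629,958 × 0.02453 = $15,452.86974
Levies subtotal = $25,425.10488
After credit = $25,425.10488 − $974 = $24,451.10488
Total = $24,451.10488 + $949 = $25,400.10488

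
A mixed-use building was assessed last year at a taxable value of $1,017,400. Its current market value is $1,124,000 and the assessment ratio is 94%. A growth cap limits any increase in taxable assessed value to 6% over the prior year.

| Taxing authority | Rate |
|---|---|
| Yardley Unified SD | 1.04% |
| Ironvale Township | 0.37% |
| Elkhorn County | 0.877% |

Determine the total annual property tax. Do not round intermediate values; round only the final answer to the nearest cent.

Uncapped assessed value = $1,124,000 × 0.94 = $1,056,560
Cap limit = $1,017,400 × 1.06 = $1,078,444
Taxable assessed value = min($1,056,560, $1,078,444) = $1,056,560 (cap does not bind)
Yardley Unified SD: $1,056,560 × 0.0104 = $10,988.224
Ironvale Township: $1,056,560 × 0.0037 = $3,909.272
Elkhorn County: $1,056,560 × 0.00877 = $9,266.0312
Total = $24,163.5272

$24,163.53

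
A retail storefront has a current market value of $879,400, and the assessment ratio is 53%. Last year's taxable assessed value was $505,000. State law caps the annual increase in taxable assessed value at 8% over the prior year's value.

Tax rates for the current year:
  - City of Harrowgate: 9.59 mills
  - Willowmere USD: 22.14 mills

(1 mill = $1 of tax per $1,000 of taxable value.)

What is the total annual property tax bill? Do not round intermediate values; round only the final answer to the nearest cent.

Uncapped assessed value = $879,400 × 0.53 = $466,082
Cap limit = $505,000 × 1.08 = $545,400
Taxable assessed value = min($466,082, $545,400) = $466,082 (cap does not bind)
City of Harrowgate: $466,082 × 0.00959 = $4,469.72638
Willowmere USD: $466,082 × 0.02214 = $10,319.05548
Total = $14,788.78186

$14,788.78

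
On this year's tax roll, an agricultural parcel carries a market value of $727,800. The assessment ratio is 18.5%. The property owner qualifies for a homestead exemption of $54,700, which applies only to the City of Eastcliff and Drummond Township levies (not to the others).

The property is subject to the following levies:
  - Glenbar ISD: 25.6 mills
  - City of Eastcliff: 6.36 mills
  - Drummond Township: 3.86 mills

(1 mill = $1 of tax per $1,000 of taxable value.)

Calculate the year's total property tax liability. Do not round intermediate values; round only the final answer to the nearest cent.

$4,263.88

Assessed value = $727,800 × 0.185 = $134,643
Glenbar ISD: $134,643 × 0.0256 = $3,446.8608
City of Eastcliff: ($134,643 − $54,700) × 0.00636 = $79,943 × 0.00636 = $508.43748
Drummond Township: ($134,643 − $54,700) × 0.00386 = $79,943 × 0.00386 = $308.57998
Total = $4,263.87826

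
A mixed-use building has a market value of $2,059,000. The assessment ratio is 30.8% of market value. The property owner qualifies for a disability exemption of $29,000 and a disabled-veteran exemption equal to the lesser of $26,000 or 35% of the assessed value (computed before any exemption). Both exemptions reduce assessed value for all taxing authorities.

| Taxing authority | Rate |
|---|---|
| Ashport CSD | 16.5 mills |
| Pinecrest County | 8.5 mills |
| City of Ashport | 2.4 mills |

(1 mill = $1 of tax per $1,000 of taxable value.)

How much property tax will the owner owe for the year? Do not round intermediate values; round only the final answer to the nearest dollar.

Assessed value = $2,059,000 × 0.308 = $634,172
Disabled-veteran exemption = min($26,000, 35% × $634,172) = min($26,000, $221,960.2) = $26,000 (dollar cap binds)
Taxable value = $634,172 − $29,000 − $26,000 = $579,172
Ashport CSD: $579,172 × 0.0165 = $9,556.338
Pinecrest County: $579,172 × 0.0085 = $4,922.962
City of Ashport: $579,172 × 0.0024 = $1,390.0128
Total = $15,869.3128

$15,869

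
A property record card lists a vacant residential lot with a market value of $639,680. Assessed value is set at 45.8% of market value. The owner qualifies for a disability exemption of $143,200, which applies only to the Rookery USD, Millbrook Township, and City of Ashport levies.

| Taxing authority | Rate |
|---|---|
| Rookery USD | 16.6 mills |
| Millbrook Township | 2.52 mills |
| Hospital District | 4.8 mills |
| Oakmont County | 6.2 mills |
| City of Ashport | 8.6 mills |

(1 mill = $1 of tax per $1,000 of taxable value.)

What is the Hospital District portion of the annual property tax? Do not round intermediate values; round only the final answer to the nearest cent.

Assessed value = $639,680 × 0.458 = $292,973.44
Hospital District taxable value = $292,973.44 (exemption does not apply)
Hospital District levy = $292,973.44 × 0.0048 = $1,406.272512

$1,406.27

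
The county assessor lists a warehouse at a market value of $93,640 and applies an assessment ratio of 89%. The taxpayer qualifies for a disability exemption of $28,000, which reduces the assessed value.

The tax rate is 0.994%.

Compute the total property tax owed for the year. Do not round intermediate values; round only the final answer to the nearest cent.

$550.08

Assessed value = $93,640 × 0.89 = $83,339.6
Taxable value = $83,339.6 − $28,000 = $55,339.6
Tax = $55,339.6 × 0.00994 = $550.075624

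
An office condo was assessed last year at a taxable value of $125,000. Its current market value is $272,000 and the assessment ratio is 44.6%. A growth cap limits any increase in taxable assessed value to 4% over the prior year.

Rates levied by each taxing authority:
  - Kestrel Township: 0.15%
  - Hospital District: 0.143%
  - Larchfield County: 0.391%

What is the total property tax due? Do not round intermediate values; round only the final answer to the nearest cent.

Uncapped assessed value = $272,000 × 0.446 = $121,312
Cap limit = $125,000 × 1.04 = $130,000
Taxable assessed value = min($121,312, $130,000) = $121,312 (cap does not bind)
Kestrel Township: $121,312 × 0.0015 = $181.968
Hospital District: $121,312 × 0.00143 = $173.47616
Larchfield County: $121,312 × 0.00391 = $474.32992
Total = $829.77408

$829.77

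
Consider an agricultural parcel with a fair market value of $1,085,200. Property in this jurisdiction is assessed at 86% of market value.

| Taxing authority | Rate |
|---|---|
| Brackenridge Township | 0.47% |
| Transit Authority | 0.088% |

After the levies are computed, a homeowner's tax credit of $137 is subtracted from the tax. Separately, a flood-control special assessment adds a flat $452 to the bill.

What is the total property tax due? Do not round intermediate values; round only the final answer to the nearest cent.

$5,522.66

Assessed value = $1,085,200 × 0.86 = $933,272
Brackenridge Township: $933,272 × 0.0047 = $4,386.3784
Transit Authority: $933,272 × 0.00088 = $821.27936
Levies subtotal = $5,207.65776
After credit = $5,207.65776 − $137 = $5,070.65776
Total = $5,070.65776 + $452 = $5,522.65776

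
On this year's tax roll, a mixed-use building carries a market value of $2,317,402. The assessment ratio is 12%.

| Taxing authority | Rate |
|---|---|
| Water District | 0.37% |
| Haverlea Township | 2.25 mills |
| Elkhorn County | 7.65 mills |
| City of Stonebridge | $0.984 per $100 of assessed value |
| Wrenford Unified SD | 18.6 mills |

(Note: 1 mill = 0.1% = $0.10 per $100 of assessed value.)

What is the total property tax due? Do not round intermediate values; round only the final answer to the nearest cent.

$11,690.83

Assessed value = $2,317,402 × 0.12 = $278,088.24
Water District: $278,088.24 × 0.0037 = $1,028.926488
Haverlea Township: $278,088.24 × 0.00225 = $625.69854
Elkhorn County: $278,088.24 × 0.00765 = $2,127.375036
City of Stonebridge: $278,088.24 × 0.00984 = $2,736.3882816
Wrenford Unified SD: $278,088.24 × 0.0186 = $5,172.441264
Total = $11,690.8296096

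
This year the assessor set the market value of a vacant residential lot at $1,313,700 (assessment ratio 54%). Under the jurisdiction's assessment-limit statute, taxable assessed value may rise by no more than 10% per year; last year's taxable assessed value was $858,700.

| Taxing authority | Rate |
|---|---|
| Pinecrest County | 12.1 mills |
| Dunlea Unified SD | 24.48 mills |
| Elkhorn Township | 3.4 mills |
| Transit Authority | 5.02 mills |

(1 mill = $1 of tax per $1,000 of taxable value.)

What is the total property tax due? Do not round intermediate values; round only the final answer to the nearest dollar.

Uncapped assessed value = $1,313,700 × 0.54 = $709,398
Cap limit = $858,700 × 1.1 = $944,570
Taxable assessed value = min($709,398, $944,570) = $709,398 (cap does not bind)
Pinecrest County: $709,398 × 0.0121 = $8,583.7158
Dunlea Unified SD: $709,398 × 0.02448 = $17,366.06304
Elkhorn Township: $709,398 × 0.0034 = $2,411.9532
Transit Authority: $709,398 × 0.00502 = $3,561.17796
Total = $31,922.91

$31,923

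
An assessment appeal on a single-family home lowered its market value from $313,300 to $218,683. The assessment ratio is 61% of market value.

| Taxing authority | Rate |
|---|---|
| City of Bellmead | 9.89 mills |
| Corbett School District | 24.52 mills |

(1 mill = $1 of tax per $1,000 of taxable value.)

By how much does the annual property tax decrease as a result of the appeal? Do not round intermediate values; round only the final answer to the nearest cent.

$1,986.02

Old assessed value = $313,300 × 0.61 = $191,113
New assessed value = $218,683 × 0.61 = $133,396.63
Combined rate = 0.00989 + 0.02452 = 0.03441
Old tax = $191,113 × 0.03441 = $6,576.19833
New tax = $133,396.63 × 0.03441 = $4,590.1780383
Reduction = $6,576.19833 − $4,590.1780383 = $1,986.0202917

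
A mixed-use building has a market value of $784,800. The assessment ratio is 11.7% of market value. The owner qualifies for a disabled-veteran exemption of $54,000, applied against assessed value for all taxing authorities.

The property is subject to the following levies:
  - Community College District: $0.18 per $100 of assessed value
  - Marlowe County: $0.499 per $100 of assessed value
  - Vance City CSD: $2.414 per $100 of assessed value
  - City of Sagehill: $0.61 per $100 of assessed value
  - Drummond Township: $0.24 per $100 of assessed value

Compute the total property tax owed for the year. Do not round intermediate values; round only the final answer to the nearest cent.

$1,491.31

Assessed value = $784,800 × 0.117 = $91,821.6
Taxable value = $91,821.6 − $54,000 = $37,821.6
Community College District: $37,821.6 × 0.0018 = $68.07888
Marlowe County: $37,821.6 × 0.00499 = $188.729784
Vance City CSD: $37,821.6 × 0.02414 = $913.013424
City of Sagehill: $37,821.6 × 0.0061 = $230.71176
Drummond Township: $37,821.6 × 0.0024 = $90.77184
Total = $68.07888 + $188.729784 + $913.013424 + $230.71176 + $90.77184 = $1,491.305688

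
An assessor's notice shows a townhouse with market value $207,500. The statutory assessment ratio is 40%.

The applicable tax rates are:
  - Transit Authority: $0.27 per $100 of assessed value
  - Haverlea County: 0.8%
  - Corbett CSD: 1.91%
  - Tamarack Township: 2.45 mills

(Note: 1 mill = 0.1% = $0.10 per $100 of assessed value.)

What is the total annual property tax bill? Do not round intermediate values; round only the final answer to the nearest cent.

Assessed value = $207,500 × 0.4 = $83,000
Transit Authority: $83,000 × 0.0027 = $224.1
Haverlea County: $83,000 × 0.008 = $664
Corbett CSD: $83,000 × 0.0191 = $1,585.3
Tamarack Township: $83,000 × 0.00245 = $203.35
Total = $2,676.75

$2,676.75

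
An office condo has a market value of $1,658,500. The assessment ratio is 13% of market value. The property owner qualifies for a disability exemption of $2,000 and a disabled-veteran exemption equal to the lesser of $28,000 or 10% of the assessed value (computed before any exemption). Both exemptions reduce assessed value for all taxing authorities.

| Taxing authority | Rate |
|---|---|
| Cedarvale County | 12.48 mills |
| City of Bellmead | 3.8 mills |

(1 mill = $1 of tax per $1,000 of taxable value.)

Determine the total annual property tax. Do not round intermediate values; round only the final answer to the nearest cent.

$3,126.48

Assessed value = $1,658,500 × 0.13 = $215,605
Disabled-veteran exemption = min($28,000, 10% × $215,605) = min($28,000, $21,560.5) = $21,560.5 (percentage binds)
Taxable value = $215,605 − $2,000 − $21,560.5 = $192,044.5
Cedarvale County: $192,044.5 × 0.01248 = $2,396.71536
City of Bellmead: $192,044.5 × 0.0038 = $729.7691
Total = $3,126.48446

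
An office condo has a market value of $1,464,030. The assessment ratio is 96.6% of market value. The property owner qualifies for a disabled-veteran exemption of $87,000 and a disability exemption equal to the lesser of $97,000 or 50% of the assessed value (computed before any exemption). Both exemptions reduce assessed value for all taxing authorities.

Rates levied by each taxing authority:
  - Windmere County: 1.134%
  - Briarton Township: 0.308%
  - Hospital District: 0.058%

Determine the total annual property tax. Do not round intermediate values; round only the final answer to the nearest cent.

$18,453.79

Assessed value = $1,464,030 × 0.966 = $1,414,252.98
Disability exemption = min($97,000, 50% × $1,414,252.98) = min($97,000, $707,126.49) = $97,000 (dollar cap binds)
Taxable value = $1,414,252.98 − $87,000 − $97,000 = $1,230,252.98
Windmere County: $1,230,252.98 × 0.01134 = $13,951.0687932
Briarton Township: $1,230,252.98 × 0.00308 = $3,789.1791784
Hospital District: $1,230,252.98 × 0.00058 = $713.5467284
Total = $18,453.7947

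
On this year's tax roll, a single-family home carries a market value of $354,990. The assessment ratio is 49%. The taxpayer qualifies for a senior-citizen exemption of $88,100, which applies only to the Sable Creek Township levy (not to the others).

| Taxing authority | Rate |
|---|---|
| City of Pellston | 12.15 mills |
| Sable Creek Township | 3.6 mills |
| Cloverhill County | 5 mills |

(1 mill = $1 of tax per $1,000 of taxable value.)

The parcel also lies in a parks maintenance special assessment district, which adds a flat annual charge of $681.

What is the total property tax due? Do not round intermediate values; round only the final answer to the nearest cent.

$3,973.20

Assessed value = $354,990 × 0.49 = $173,945.1
City of Pellston: $173,945.1 × 0.01215 = $2,113.432965
Sable Creek Township: ($173,945.1 − $88,100) × 0.0036 = $85,845.1 × 0.0036 = $309.04236
Cloverhill County: $173,945.1 × 0.005 = $869.7255
Levies subtotal = $3,292.200825
Total = $3,292.200825 + $681 = $3,973.200825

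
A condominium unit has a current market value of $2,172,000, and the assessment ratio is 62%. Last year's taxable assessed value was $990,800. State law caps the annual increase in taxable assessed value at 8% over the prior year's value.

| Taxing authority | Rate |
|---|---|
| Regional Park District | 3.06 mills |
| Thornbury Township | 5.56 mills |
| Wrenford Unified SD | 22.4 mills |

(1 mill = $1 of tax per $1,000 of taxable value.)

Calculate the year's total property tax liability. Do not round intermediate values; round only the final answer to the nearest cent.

$33,193.39

Uncapped assessed value = $2,172,000 × 0.62 = $1,346,640
Cap limit = $990,800 × 1.08 = $1,070,064
Taxable assessed value = min($1,346,640, $1,070,064) = $1,070,064 (cap binds)
Regional Park District: $1,070,064 × 0.00306 = $3,274.39584
Thornbury Township: $1,070,064 × 0.00556 = $5,949.55584
Wrenford Unified SD: $1,070,064 × 0.0224 = $23,969.4336
Total = $33,193.38528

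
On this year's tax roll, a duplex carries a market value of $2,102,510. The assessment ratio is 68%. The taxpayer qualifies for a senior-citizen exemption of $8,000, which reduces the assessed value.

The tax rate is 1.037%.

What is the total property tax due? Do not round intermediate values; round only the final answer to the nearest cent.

Assessed value = $2,102,510 × 0.68 = $1,429,706.8
Taxable value = $1,429,706.8 − $8,000 = $1,421,706.8
Tax = $1,421,706.8 × 0.01037 = $14,743.099516

$14,743.10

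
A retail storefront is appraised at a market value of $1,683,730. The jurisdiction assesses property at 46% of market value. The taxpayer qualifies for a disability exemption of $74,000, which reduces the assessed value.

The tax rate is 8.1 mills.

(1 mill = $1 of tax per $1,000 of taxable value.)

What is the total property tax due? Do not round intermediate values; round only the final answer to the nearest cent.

$5,674.18

Assessed value = $1,683,730 × 0.46 = $774,515.8
Taxable value = $774,515.8 − $74,000 = $700,515.8
Tax = $700,515.8 × 0.0081 = $5,674.17798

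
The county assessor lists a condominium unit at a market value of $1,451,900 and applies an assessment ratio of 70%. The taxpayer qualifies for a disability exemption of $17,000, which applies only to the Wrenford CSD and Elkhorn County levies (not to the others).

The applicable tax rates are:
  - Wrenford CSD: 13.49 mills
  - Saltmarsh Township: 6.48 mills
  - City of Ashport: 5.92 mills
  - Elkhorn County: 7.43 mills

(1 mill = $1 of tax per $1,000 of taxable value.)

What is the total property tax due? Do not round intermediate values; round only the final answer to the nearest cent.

Assessed value = $1,451,900 × 0.7 = $1,016,330
Wrenford CSD: ($1,016,330 − $17,000) × 0.01349 = $999,330 × 0.01349 = $13,480.9617
Saltmarsh Township: $1,016,330 × 0.00648 = $6,585.8184
City of Ashport: $1,016,330 × 0.00592 = $6,016.6736
Elkhorn County: ($1,016,330 − $17,000) × 0.00743 = $999,330 × 0.00743 = $7,425.0219
Total = $33,508.4756

$33,508.48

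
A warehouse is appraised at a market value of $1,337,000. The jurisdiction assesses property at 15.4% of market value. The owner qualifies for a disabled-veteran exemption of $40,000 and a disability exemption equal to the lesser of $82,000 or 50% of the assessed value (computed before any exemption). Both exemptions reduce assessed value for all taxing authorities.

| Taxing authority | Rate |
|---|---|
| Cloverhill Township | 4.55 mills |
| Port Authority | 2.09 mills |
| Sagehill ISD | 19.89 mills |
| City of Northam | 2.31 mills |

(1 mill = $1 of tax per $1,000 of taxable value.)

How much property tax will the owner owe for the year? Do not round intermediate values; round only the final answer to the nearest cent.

Assessed value = $1,337,000 × 0.154 = $205,898
Disability exemption = min($82,000, 50% × $205,898) = min($82,000, $102,949) = $82,000 (dollar cap binds)
Taxable value = $205,898 − $40,000 − $82,000 = $83,898
Cloverhill Township: $83,898 × 0.00455 = $381.7359
Port Authority: $83,898 × 0.00209 = $175.34682
Sagehill ISD: $83,898 × 0.01989 = $1,668.73122
City of Northam: $83,898 × 0.00231 = $193.80438
Total = $2,419.61832

$2,419.62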